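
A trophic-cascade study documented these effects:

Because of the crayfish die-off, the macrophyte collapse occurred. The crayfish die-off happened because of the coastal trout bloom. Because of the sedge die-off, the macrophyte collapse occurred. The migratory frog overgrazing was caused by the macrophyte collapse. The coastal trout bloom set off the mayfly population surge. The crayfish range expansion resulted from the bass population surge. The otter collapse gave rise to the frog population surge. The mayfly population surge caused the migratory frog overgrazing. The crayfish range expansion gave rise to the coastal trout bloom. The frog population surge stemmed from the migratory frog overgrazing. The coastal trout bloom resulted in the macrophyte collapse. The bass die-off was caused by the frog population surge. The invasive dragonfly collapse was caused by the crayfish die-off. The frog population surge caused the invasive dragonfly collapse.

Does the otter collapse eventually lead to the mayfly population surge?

No

The otter collapse leads to the frog population surge, the bass die-off, the invasive dragonfly collapse; the mayfly population surge is not among them.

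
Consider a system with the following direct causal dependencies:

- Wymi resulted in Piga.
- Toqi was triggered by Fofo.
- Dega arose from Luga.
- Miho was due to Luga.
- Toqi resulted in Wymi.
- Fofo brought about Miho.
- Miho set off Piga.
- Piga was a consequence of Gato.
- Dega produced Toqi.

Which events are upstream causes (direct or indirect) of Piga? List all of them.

Dega, Fofo, Gato, Luga, Miho, Toqi, Wymi

Immediate causes of Piga: Miho, Gato, Wymi.
Further upstream: Fofo, Luga, Dega, Toqi.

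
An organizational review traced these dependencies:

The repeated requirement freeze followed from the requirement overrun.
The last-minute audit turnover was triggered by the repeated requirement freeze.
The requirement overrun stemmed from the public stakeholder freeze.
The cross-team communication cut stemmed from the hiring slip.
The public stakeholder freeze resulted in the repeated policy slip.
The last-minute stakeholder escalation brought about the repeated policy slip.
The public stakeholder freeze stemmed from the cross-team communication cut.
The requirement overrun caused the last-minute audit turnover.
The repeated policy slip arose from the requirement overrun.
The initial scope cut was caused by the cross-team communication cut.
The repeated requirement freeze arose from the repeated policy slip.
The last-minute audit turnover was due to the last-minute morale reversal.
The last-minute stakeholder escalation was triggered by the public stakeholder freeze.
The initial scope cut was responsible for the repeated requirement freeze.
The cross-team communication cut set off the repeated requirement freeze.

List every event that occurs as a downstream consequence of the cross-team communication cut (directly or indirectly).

Direct effects: the public stakeholder freeze, the initial scope cut, the repeated requirement freeze.
2 steps out: the last-minute stakeholder escalation, the requirement overrun, the repeated policy slip, the last-minute audit turnover.
Not reachable from it: the hiring slip, the last-minute morale reversal.

the initial scope cut, the last-minute audit turnover, the last-minute stakeholder escalation, the public stakeholder freeze, the repeated policy slip, the repeated requirement freeze, the requirement overrun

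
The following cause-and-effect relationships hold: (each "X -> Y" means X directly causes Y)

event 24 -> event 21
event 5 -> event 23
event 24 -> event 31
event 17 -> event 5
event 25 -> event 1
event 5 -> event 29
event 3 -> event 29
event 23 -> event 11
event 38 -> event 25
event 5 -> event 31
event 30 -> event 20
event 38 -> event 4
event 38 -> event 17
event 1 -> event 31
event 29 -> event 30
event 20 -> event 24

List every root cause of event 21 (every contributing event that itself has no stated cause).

Tracing upstream from event 21: event 21 ← event 24 ← event 20 ← event 30 ← event 29 ← event 5 ← event 17 ← event 38.
A separate upstream branch: event 21 ← event 24 ← event 20 ← event 30 ← event 29 ← event 3.
Each of those chain origins has no stated cause.

event 3, event 38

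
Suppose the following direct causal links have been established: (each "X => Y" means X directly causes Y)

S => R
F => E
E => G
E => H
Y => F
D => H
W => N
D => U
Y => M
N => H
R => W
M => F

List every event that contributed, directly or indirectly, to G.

Immediate cause of G: E.
Further upstream: Y, M, F.

E, F, M, Y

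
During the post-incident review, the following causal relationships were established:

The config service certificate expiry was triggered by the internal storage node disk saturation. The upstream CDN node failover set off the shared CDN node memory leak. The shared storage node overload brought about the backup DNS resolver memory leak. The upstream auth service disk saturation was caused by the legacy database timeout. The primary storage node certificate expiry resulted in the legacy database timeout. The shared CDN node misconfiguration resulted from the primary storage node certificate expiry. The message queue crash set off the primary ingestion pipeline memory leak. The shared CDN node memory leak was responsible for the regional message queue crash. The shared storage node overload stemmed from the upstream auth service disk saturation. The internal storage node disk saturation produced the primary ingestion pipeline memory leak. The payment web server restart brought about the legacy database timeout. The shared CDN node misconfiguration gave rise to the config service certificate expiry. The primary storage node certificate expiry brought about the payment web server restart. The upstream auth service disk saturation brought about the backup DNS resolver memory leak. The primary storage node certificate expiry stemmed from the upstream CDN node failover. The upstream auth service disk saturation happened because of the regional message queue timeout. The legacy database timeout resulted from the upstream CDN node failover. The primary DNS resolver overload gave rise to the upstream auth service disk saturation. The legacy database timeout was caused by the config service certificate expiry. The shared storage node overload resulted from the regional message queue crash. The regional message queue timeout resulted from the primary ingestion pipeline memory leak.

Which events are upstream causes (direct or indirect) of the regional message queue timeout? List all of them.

Immediate cause of the regional message queue timeout: the primary ingestion pipeline memory leak.
Further upstream: the message queue crash, the internal storage node disk saturation.

the internal storage node disk saturation, the message queue crash, the primary ingestion pipeline memory leak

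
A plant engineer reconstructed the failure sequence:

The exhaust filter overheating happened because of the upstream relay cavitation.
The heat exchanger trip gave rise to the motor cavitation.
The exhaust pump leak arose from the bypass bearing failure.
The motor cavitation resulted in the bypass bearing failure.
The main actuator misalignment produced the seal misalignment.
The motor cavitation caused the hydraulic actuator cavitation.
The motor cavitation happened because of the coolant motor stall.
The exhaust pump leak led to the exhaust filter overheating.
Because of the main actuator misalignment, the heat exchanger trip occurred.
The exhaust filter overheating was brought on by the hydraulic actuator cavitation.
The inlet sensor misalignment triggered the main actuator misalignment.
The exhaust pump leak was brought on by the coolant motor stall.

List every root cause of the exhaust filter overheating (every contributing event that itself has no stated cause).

the coolant motor stall, the inlet sensor misalignment, the upstream relay cavitation

Tracing upstream from the exhaust filter overheating: the exhaust filter overheating ← the exhaust pump leak ← the coolant motor stall.
A separate upstream branch: the exhaust filter overheating ← the hydraulic actuator cavitation ← the motor cavitation ← the heat exchanger trip ← the main actuator misalignment ← the inlet sensor misalignment.
A separate upstream branch: the exhaust filter overheating ← the upstream relay cavitation.
Each of those chain origins has no stated cause.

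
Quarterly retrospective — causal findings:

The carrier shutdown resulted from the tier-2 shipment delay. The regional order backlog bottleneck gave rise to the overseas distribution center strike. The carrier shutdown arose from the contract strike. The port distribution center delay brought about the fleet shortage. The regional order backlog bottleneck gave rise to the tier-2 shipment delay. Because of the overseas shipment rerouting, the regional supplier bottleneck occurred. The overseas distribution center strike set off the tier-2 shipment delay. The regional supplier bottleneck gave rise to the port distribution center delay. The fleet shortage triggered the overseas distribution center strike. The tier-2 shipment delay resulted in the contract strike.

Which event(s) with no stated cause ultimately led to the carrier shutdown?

the overseas shipment rerouting, the regional order backlog bottleneck

Tracing upstream from the carrier shutdown: the carrier shutdown ← the tier-2 shipment delay ← the regional order backlog bottleneck.
A separate upstream branch: the carrier shutdown ← the tier-2 shipment delay ← the overseas distribution center strike ← the fleet shortage ← the port distribution center delay ← the regional supplier bottleneck ← the overseas shipment rerouting.
Each of those chain origins has no stated cause.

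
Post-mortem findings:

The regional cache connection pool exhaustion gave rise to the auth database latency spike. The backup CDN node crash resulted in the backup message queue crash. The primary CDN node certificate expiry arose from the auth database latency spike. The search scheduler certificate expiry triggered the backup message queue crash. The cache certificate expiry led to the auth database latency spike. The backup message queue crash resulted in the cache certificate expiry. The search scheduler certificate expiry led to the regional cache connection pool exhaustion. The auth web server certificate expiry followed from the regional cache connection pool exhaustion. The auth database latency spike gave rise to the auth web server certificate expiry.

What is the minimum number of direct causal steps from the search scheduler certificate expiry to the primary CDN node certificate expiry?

Shortest chain: the search scheduler certificate expiry → the regional cache connection pool exhaustion → the auth database latency spike → the primary CDN node certificate expiry.

3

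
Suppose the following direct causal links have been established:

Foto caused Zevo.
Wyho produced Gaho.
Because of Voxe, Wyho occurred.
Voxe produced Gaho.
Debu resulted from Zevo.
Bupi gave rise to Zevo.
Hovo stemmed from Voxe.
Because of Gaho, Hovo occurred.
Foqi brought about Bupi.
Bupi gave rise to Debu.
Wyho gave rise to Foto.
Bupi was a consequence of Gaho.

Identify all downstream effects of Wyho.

Bupi, Debu, Foto, Gaho, Hovo, Zevo

Direct effects: Gaho, Foto.
2 steps out: Hovo, Bupi, Zevo.
3 steps out: Debu.
Not reachable from it: Voxe, Foqi.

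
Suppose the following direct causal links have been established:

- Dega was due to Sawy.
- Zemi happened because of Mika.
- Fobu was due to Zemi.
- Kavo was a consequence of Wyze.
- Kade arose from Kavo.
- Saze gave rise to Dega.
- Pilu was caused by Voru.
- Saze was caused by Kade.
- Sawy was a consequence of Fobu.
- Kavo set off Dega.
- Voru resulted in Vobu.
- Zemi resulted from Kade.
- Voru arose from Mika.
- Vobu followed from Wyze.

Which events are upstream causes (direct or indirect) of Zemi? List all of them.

Kade, Kavo, Mika, Wyze

Immediate causes of Zemi: Kade, Mika.
Further upstream: Wyze, Kavo.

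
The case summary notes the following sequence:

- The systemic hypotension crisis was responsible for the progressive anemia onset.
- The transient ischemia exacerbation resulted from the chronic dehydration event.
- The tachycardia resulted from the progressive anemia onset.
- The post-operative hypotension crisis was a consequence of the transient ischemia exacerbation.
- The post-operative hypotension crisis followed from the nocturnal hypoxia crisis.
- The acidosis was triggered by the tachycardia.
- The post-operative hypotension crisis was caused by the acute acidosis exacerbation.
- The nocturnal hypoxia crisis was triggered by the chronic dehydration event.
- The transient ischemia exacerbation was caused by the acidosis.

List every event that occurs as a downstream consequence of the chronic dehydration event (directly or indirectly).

Direct effects: the nocturnal hypoxia crisis, the transient ischemia exacerbation.
2 steps out: the post-operative hypotension crisis.
Not reachable from it: the systemic hypotension crisis, the progressive anemia onset, the tachycardia, the acute acidosis exacerbation, the acidosis.

the nocturnal hypoxia crisis, the post-operative hypotension crisis, the transient ischemia exacerbation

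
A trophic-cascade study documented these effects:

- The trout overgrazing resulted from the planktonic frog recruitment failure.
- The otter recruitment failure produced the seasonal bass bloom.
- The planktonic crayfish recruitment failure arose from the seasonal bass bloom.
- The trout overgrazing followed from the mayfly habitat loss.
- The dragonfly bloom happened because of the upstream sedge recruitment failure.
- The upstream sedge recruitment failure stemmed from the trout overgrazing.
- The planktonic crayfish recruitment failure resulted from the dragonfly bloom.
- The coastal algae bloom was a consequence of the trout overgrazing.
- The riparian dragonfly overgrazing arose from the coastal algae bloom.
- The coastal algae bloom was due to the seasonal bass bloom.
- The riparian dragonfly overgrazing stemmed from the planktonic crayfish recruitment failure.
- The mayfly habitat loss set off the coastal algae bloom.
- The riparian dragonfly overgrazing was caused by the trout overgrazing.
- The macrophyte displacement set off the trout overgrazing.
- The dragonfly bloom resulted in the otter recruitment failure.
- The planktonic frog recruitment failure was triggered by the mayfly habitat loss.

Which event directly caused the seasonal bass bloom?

the otter recruitment failure

Upstream contributors include the mayfly habitat loss, the planktonic frog recruitment failure, the trout overgrazing, the upstream sedge recruitment failure, the dragonfly bloom, the macrophyte displacement, but only the otter recruitment failure feeds directly into the seasonal bass bloom.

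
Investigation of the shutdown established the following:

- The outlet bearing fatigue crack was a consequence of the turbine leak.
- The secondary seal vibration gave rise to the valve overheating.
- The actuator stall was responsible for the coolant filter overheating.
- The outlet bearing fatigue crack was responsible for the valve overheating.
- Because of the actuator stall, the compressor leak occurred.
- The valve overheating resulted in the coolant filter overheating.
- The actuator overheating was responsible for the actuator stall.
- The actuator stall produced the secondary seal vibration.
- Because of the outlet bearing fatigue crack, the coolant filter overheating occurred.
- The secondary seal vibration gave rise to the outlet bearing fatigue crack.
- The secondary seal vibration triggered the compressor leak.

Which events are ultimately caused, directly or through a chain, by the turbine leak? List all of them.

the coolant filter overheating, the outlet bearing fatigue crack, the valve overheating

Direct effects: the outlet bearing fatigue crack.
2 steps out: the valve overheating, the coolant filter overheating.
Not reachable from it: the actuator overheating, the actuator stall, the secondary seal vibration, the compressor leak.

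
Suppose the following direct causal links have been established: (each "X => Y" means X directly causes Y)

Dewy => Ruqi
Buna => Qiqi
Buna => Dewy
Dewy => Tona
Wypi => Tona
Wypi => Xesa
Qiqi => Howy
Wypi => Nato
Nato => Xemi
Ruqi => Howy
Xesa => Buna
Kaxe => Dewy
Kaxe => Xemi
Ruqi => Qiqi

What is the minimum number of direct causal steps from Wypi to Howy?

4

Shortest chain: Wypi → Xesa → Buna → Qiqi → Howy.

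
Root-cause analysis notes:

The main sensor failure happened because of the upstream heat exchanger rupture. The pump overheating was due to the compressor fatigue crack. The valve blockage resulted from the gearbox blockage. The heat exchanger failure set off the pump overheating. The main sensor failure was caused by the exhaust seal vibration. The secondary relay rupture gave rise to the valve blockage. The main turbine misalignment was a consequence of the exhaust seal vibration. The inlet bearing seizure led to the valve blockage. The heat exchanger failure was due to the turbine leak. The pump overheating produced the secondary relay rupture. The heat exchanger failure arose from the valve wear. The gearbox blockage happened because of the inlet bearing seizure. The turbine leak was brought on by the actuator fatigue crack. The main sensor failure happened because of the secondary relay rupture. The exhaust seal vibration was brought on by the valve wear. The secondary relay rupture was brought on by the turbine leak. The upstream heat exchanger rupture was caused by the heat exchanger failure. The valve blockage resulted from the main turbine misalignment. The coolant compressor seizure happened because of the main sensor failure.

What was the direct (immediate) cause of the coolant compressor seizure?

the main sensor failure

Upstream contributors include the valve wear, the exhaust seal vibration, the actuator fatigue crack, the compressor fatigue crack, the turbine leak, the heat exchanger failure, the upstream heat exchanger rupture, the pump overheating, the secondary relay rupture, but only the main sensor failure feeds directly into the coolant compressor seizure.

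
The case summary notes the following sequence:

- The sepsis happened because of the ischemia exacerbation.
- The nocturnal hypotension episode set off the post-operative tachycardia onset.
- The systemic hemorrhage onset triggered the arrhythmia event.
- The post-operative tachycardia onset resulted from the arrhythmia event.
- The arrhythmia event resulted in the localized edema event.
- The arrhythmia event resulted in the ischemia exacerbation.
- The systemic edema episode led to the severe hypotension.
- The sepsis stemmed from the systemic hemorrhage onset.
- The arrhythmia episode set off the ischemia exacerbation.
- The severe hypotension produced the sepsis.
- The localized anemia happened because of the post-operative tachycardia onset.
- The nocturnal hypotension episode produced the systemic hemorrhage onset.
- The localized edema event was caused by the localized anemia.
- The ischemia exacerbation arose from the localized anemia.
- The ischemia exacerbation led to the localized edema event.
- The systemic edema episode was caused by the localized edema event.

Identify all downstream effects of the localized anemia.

the ischemia exacerbation, the localized edema event, the sepsis, the severe hypotension, the systemic edema episode

Direct effects: the ischemia exacerbation, the localized edema event.
2 steps out: the systemic edema episode, the sepsis.
3 steps out: the severe hypotension.
Not reachable from it: the arrhythmia episode, the nocturnal hypotension episode, the systemic hemorrhage onset, the arrhythmia event, the post-operative tachycardia onset.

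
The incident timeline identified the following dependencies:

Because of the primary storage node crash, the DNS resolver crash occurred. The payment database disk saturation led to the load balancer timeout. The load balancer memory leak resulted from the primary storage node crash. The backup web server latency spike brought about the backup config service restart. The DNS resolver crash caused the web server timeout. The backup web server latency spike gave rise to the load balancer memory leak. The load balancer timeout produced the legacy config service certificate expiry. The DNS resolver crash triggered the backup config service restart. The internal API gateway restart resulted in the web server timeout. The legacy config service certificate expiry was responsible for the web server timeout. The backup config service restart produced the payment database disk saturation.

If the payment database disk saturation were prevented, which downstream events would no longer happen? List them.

Downstream of the payment database disk saturation: the load balancer timeout, the legacy config service certificate expiry, the web server timeout.
Of those, still caused via another path: the web server timeout.
The remainder have no surviving cause.

the legacy config service certificate expiry, the load balancer timeout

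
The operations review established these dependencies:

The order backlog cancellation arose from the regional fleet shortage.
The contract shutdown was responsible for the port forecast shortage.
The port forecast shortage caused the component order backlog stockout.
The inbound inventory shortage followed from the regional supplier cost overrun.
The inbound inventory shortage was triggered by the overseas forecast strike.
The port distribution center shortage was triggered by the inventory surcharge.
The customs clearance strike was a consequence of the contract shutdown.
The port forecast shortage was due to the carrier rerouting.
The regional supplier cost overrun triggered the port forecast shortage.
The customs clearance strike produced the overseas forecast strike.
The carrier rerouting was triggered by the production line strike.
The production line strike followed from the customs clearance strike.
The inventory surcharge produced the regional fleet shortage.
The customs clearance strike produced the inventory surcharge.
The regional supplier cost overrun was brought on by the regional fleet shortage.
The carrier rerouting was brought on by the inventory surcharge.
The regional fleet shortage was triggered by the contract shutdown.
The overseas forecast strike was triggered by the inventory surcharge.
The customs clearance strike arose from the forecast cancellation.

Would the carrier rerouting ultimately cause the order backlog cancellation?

No

The carrier rerouting leads to the port forecast shortage, the component order backlog stockout; the order backlog cancellation is not among them.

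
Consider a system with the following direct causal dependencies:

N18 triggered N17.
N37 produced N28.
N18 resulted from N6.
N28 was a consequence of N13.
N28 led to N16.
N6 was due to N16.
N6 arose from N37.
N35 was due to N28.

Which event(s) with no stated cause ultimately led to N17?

N13, N37

Tracing upstream from N17: N17 ← N18 ← N6 ← N16 ← N28 ← N13.
A separate upstream branch: N17 ← N18 ← N6 ← N37.
Each of those chain origins has no stated cause.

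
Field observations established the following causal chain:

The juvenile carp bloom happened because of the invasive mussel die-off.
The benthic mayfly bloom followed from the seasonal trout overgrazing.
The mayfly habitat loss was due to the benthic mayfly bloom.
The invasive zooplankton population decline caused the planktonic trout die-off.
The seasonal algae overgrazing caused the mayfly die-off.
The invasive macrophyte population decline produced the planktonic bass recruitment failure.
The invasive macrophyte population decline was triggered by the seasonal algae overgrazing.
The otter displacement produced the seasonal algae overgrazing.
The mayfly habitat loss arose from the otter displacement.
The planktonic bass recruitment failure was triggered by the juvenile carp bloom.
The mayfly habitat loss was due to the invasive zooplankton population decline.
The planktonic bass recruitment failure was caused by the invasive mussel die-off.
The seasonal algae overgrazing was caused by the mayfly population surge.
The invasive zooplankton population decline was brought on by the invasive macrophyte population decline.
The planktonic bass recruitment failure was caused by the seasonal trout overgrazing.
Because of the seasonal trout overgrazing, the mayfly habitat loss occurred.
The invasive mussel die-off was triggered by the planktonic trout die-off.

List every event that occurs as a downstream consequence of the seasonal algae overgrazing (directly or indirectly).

Direct effects: the invasive macrophyte population decline, the mayfly die-off.
2 steps out: the invasive zooplankton population decline, the planktonic bass recruitment failure.
3 steps out: the planktonic trout die-off, the mayfly habitat loss.
4 steps out: the invasive mussel die-off.
5 steps out: the juvenile carp bloom.
Not reachable from it: the otter displacement, the mayfly population surge, the seasonal trout overgrazing, the benthic mayfly bloom.

the invasive macrophyte population decline, the invasive mussel die-off, the invasive zooplankton population decline, the juvenile carp bloom, the mayfly die-off, the mayfly habitat loss, the planktonic bass recruitment failure, the planktonic trout die-off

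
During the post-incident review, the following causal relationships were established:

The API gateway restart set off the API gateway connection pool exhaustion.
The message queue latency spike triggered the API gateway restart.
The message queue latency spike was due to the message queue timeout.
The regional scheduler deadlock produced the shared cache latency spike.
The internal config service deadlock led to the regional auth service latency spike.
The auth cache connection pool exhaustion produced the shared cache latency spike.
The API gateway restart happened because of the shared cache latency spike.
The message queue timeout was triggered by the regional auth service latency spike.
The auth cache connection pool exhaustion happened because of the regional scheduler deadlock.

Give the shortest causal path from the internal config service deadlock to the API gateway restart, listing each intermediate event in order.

the internal config service deadlock → the regional auth service latency spike
the regional auth service latency spike → the message queue timeout
the message queue timeout → the message queue latency spike
the message queue latency spike → the API gateway restart
Length: 4 steps.

the internal config service deadlock → the regional auth service latency spike → the message queue timeout → the message queue latency spike → the API gateway restart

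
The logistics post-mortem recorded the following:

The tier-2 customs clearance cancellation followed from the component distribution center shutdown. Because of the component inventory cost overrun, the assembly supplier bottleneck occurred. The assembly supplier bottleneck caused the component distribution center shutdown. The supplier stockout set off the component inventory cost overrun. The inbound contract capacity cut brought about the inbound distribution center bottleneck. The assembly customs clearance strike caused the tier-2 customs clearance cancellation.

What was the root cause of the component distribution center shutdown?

Tracing upstream from the component distribution center shutdown: the component distribution center shutdown ← the assembly supplier bottleneck ← the component inventory cost overrun ← the supplier stockout.
The supplier stockout has no stated cause, so it is the root.

the supplier stockout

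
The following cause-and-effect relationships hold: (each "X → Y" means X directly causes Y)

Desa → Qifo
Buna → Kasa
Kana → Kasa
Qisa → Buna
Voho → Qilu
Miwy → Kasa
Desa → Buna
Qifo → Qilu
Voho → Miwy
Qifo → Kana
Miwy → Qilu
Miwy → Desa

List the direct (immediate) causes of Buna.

Desa, Qisa

Upstream contributors include Voho, Miwy, but only Desa, Qisa feed directly into Buna.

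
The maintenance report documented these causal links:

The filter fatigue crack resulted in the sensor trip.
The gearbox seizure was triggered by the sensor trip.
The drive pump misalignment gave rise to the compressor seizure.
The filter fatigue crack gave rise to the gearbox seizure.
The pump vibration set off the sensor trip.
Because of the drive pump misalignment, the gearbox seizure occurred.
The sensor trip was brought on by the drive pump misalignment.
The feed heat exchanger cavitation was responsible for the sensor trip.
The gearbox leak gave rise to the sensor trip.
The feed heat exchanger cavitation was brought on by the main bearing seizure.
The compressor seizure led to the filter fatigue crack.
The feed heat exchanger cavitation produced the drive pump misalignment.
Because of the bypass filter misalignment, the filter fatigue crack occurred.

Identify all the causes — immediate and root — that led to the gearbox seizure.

Immediate causes of the gearbox seizure: the drive pump misalignment, the filter fatigue crack, the sensor trip.
Further upstream: the pump vibration, the main bearing seizure, the feed heat exchanger cavitation, the compressor seizure, the gearbox leak, the bypass filter misalignment.

the bypass filter misalignment, the compressor seizure, the drive pump misalignment, the feed heat exchanger cavitation, the filter fatigue crack, the gearbox leak, the main bearing seizure, the pump vibration, the sensor trip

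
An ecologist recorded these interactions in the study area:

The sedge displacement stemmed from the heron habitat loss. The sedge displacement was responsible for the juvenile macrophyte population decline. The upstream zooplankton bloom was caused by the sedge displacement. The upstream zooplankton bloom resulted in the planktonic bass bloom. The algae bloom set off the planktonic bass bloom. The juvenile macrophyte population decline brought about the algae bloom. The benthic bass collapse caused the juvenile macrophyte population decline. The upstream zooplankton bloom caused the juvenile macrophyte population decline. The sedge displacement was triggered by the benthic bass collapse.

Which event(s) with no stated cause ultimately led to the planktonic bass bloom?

the benthic bass collapse, the heron habitat loss

Tracing upstream from the planktonic bass bloom: the planktonic bass bloom ← the upstream zooplankton bloom ← the sedge displacement ← the heron habitat loss.
A separate upstream branch: the planktonic bass bloom ← the upstream zooplankton bloom ← the sedge displacement ← the benthic bass collapse.
Each of those chain origins has no stated cause.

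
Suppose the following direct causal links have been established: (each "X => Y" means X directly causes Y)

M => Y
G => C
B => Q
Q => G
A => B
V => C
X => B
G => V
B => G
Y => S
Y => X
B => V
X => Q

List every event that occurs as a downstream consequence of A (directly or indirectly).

Direct effects: B.
2 steps out: Q, G, V.
3 steps out: C.
Not reachable from it: M, Y, X, S.

B, C, G, Q, V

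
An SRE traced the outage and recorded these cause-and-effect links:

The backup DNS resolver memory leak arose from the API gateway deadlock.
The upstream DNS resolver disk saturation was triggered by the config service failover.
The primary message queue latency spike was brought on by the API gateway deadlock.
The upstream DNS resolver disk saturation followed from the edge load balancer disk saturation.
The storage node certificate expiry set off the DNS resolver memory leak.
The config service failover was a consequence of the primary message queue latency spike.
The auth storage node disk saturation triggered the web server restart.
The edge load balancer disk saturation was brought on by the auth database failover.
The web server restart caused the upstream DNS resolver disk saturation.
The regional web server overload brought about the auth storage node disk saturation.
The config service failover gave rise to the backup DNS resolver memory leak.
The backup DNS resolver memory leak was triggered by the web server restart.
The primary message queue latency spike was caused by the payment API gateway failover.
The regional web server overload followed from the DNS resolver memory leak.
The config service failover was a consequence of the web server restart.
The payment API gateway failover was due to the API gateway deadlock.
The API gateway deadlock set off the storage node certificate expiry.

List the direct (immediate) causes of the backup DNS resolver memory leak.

Upstream contributors include the payment API gateway failover, the storage node certificate expiry, the DNS resolver memory leak, the regional web server overload, the primary message queue latency spike, the auth storage node disk saturation, but only the API gateway deadlock, the config service failover, the web server restart feed directly into the backup DNS resolver memory leak.

the API gateway deadlock, the config service failover, the web server restart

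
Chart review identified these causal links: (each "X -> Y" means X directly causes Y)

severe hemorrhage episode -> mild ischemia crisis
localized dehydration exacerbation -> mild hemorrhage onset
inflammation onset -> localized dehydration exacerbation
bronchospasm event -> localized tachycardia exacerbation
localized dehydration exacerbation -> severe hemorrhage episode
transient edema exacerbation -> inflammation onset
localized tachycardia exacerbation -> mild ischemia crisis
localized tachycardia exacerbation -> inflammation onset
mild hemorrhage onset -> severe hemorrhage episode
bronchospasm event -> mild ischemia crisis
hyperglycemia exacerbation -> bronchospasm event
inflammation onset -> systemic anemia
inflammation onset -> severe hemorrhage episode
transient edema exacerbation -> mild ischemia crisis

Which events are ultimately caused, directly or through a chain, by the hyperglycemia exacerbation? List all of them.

Direct effects: the bronchospasm event.
2 steps out: the localized tachycardia exacerbation, the mild ischemia crisis.
3 steps out: the inflammation onset.
4 steps out: the localized dehydration exacerbation, the systemic anemia, the severe hemorrhage episode.
5 steps out: the mild hemorrhage onset.
Not reachable from it: the transient edema exacerbation.

the bronchospasm event, the inflammation onset, the localized dehydration exacerbation, the localized tachycardia exacerbation, the mild hemorrhage onset, the mild ischemia crisis, the severe hemorrhage episode, the systemic anemia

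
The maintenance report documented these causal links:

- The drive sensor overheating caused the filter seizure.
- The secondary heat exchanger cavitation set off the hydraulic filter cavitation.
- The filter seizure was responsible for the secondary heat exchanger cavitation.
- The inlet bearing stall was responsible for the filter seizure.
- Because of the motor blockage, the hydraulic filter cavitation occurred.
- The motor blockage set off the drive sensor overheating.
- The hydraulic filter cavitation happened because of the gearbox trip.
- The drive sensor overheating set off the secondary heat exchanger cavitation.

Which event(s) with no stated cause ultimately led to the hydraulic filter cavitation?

the gearbox trip, the inlet bearing stall, the motor blockage

Tracing upstream from the hydraulic filter cavitation: the hydraulic filter cavitation ← the secondary heat exchanger cavitation ← the filter seizure ← the inlet bearing stall.
A separate upstream branch: the hydraulic filter cavitation ← the motor blockage.
A separate upstream branch: the hydraulic filter cavitation ← the gearbox trip.
Each of those chain origins has no stated cause.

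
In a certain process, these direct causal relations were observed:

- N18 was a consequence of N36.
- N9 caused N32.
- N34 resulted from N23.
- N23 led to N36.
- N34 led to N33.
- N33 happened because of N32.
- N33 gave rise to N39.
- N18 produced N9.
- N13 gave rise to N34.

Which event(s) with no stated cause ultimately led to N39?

N13, N23

Tracing upstream from N39: N39 ← N33 ← N34 ← N23.
A separate upstream branch: N39 ← N33 ← N34 ← N13.
Each of those chain origins has no stated cause.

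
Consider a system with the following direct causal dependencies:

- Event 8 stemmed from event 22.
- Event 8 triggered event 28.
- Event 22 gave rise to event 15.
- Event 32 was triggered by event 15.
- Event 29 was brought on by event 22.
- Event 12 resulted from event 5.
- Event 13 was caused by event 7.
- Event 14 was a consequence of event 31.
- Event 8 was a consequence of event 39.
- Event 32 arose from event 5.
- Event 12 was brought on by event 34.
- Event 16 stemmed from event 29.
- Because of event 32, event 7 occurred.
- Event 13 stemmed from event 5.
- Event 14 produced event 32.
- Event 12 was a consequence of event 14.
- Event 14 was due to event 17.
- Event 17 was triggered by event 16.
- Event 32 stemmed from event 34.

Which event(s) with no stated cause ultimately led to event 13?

event 22, event 31, event 34, event 5

Tracing upstream from event 13: event 13 ← event 7 ← event 32 ← event 15 ← event 22.
A separate upstream branch: event 13 ← event 5.
A separate upstream branch: event 13 ← event 7 ← event 32 ← event 14 ← event 31.
A separate upstream branch: event 13 ← event 7 ← event 32 ← event 34.
Each of those chain origins has no stated cause.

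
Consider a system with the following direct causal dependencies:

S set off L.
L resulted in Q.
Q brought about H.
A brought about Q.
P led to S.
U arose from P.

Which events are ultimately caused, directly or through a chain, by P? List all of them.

H, L, Q, S, U

Direct effects: U, S.
2 steps out: L.
3 steps out: Q.
4 steps out: H.
Not reachable from it: A.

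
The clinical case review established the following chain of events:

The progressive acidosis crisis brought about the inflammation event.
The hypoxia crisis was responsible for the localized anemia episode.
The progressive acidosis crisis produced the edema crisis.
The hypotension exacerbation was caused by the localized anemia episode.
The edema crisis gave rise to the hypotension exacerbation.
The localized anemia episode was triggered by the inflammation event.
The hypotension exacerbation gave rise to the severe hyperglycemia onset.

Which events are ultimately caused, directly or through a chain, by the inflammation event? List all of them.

Direct effects: the localized anemia episode.
2 steps out: the hypotension exacerbation.
3 steps out: the severe hyperglycemia onset.
Not reachable from it: the progressive acidosis crisis, the edema crisis, the hypoxia crisis.

the hypotension exacerbation, the localized anemia episode, the severe hyperglycemia onset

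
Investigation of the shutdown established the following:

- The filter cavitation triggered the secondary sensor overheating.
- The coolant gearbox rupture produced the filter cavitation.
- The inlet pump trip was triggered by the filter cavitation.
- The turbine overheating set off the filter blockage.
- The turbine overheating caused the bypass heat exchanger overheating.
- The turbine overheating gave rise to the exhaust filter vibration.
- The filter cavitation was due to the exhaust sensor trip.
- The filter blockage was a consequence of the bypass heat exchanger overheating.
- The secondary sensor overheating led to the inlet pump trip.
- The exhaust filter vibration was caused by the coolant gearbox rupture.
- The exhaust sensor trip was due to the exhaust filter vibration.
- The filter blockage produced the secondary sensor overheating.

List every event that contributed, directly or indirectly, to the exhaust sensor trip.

the coolant gearbox rupture, the exhaust filter vibration, the turbine overheating

Immediate cause of the exhaust sensor trip: the exhaust filter vibration.
Further upstream: the turbine overheating, the coolant gearbox rupture.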